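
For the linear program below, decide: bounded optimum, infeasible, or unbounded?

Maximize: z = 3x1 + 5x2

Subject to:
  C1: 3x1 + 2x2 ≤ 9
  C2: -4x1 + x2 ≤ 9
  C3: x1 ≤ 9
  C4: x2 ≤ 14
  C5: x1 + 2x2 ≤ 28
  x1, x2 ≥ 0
The point (0, 4.5) satisfies every constraint, so the LP is feasible; the constraints give x1 ≤ 9 and x2 ≤ 14, which with x1, x2 ≥ 0 keep the feasible region inside a bounded box. A feasible, bounded LP attains a finite optimum at a vertex.

The LP has an optimal solution: (0, 4.5) with z = 22.5.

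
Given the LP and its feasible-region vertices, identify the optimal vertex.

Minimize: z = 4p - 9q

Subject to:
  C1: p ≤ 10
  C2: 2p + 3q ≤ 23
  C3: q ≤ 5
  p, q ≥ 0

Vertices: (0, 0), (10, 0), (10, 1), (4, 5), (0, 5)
Evaluating z = 4p - 9q at each vertex:
  (0, 0): z = 0
  (10, 0): z = 40
  (10, 1): z = 31
  (4, 5): z = -29
  (0, 5): z = -45

The smallest value is z = -45, attained at (0, 5).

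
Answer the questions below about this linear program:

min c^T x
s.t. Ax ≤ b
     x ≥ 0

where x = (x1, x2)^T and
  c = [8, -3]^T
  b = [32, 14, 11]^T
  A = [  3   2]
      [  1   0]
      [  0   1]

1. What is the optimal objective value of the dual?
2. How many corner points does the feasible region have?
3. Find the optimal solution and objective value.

1. -33 (by strong duality, equal to the primal optimum)
2. 4
3. x1 = 0, x2 = 11, z = -33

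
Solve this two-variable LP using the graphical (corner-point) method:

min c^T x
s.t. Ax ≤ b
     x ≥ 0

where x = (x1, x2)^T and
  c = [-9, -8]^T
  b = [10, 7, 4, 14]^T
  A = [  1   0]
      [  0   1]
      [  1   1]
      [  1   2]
Each vertex is the intersection of two constraint boundaries that also satisfies all remaining constraints:
  x1 = 0 and x2 = 0 → (0, 0)
  x1 + x2 = 4 and x2 = 0 → (4, 0)
  x1 + x2 = 4 and x1 = 0 → (0, 4)

Evaluating z = -9x1 - 8x2 at each vertex:
  (0, 0): z = 0
  (4, 0): z = -36
  (0, 4): z = -32

The minimum is at (4, 0) with z = -36.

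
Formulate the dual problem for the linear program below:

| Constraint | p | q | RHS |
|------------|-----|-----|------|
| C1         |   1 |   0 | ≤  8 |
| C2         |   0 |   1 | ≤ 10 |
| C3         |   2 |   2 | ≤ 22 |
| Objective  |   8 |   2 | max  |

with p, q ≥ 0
Minimize: z = 8y1 + 10y2 + 22y3

Subject to:
  C1: -y1 - 2y3 ≤ -8
  C2: -y2 - 2y3 ≤ -2
  y1, y2, y3 ≥ 0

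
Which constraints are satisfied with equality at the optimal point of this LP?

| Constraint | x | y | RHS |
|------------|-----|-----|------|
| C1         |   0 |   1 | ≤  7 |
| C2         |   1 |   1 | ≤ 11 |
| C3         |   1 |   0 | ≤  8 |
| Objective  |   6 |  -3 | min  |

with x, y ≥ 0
Optimal: x = 0, y = 7
Slack at optimum:
  C1: slack = 0 (binding)
  C2: slack = 4
  C3: slack = 8
  x ≥ 0: x = 0 (binding)
  y ≥ 0: y = 7
Binding constraints: C1, x ≥ 0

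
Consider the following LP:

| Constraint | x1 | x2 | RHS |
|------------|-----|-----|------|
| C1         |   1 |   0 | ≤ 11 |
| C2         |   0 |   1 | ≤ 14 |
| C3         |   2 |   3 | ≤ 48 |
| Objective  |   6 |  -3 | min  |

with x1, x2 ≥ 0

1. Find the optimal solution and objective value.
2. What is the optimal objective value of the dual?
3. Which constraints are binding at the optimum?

1. x1 = 0, x2 = 14, z = -42
2. -42 (by strong duality, equal to the primal optimum)
3. C2, x1 ≥ 0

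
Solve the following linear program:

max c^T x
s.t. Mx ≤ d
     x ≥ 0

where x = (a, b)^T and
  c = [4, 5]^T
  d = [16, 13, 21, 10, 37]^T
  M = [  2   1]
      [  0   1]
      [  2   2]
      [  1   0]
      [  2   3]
Each vertex is the intersection of two constraint boundaries that also satisfies all remaining constraints:
  a = 0 and b = 0 → (0, 0)
  2a + b = 16 and b = 0 → (8, 0)
  2a + b = 16 and 2a + 2b = 21 → (5.5, 5)
  2a + 2b = 21 and a = 0 → (0, 10.5)

Evaluating z = 4a + 5b at each vertex:
  (0, 0): z = 0
  (8, 0): z = 32
  (5.5, 5): z = 47
  (0, 10.5): z = 52.5

The maximum is at (0, 10.5) with z = 52.5.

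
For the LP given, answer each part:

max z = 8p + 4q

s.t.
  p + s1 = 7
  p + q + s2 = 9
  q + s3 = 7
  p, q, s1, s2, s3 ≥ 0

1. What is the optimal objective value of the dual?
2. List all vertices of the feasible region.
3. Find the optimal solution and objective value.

1. 64 (by strong duality, equal to the primal optimum)
2. (0, 0), (7, 0), (7, 2), (2, 7), (0, 7)
3. p = 7, q = 2, z = 64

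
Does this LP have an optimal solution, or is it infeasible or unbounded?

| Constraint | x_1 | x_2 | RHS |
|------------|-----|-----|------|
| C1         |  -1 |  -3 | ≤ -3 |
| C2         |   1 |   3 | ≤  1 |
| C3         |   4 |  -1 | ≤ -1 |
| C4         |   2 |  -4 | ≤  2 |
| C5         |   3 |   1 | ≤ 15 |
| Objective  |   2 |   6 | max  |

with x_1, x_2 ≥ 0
C2 requires x_1 + 3x_2 ≤ 1, while C1 (-x_1 - 3x_2 ≤ -3) is equivalent to x_1 + 3x_2 ≥ 3. Together they would need 3 ≤ x_1 + 3x_2 ≤ 1, which is impossible since 3 > 1. No point satisfies all constraints.

Infeasible: no point satisfies all constraints simultaneously.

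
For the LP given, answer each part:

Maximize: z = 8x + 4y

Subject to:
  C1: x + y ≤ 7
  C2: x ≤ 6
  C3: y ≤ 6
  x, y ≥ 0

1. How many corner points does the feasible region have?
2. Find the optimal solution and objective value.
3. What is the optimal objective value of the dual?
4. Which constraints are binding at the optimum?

1. 5
2. x = 6, y = 1, z = 52
3. 52 (by strong duality, equal to the primal optimum)
4. C1, C2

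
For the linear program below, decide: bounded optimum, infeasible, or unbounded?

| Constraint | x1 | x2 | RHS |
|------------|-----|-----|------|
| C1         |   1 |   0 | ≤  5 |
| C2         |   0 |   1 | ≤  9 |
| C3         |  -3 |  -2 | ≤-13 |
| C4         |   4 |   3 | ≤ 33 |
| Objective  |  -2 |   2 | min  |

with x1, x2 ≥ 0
The point (5, 0) satisfies every constraint, so the LP is feasible; the constraints give x1 ≤ 5 and x2 ≤ 9, which with x1, x2 ≥ 0 keep the feasible region inside a bounded box. A feasible, bounded LP attains a finite optimum at a vertex.

Bounded optimum: z* = -10 at (5, 0).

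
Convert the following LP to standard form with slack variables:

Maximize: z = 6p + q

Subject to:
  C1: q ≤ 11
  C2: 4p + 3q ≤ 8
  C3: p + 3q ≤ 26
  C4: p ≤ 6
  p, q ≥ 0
max z = 6p + q

s.t.
  q + s1 = 11
  4p + 3q + s2 = 8
  p + 3q + s3 = 26
  p + s4 = 6
  p, q, s1, s2, s3, s4 ≥ 0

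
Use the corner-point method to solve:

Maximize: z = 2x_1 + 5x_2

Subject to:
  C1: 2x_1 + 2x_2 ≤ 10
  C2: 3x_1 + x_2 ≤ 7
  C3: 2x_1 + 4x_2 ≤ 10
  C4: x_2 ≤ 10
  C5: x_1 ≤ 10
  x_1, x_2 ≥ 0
x_1 = 0, x_2 = 2.5, z = 12.5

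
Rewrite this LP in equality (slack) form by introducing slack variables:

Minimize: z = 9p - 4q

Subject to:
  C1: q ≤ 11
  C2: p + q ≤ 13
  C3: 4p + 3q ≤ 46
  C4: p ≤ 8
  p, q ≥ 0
min z = 9p - 4q

s.t.
  q + s1 = 11
  p + q + s2 = 13
  4p + 3q + s3 = 46
  p + s4 = 8
  p, q, s1, s2, s3, s4 ≥ 0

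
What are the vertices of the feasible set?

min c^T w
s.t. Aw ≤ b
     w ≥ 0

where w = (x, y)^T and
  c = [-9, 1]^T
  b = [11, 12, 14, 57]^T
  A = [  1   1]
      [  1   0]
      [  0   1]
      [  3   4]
Each vertex is the intersection of two constraint boundaries that also satisfies all remaining constraints:
  x = 0 and y = 0 → (0, 0)
  x + y = 11 and y = 0 → (11, 0)
  x + y = 11 and x = 0 → (0, 11)

Vertices: (0, 0), (11, 0), (0, 11)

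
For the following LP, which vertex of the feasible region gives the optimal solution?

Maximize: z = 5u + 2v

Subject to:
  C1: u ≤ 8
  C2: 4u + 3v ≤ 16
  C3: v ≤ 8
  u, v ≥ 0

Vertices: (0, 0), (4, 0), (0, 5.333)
Evaluating z = 5u + 2v at each vertex:
  (0, 0): z = 0
  (4, 0): z = 20
  (0, 5.333): z = 10.67

The largest value is z = 20, attained at (4, 0).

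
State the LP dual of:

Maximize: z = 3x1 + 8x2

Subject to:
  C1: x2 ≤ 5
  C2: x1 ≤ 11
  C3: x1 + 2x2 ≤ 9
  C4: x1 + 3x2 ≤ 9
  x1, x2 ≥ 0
Minimize: z = 5y1 + 11y2 + 9y3 + 9y4

Subject to:
  C1: -y2 - y3 - y4 ≤ -3
  C2: -y1 - 2y3 - 3y4 ≤ -8
  y1, y2, y3, y4 ≥ 0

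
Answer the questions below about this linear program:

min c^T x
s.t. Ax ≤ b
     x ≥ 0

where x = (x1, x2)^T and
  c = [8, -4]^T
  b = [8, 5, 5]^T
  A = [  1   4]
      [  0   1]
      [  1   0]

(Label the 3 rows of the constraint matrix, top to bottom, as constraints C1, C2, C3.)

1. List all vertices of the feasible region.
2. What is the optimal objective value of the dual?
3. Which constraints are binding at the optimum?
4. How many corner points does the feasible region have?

1. (0, 0), (5, 0), (5, 0.75), (0, 2)
2. -8 (by strong duality, equal to the primal optimum)
3. C1, x1 ≥ 0
4. 4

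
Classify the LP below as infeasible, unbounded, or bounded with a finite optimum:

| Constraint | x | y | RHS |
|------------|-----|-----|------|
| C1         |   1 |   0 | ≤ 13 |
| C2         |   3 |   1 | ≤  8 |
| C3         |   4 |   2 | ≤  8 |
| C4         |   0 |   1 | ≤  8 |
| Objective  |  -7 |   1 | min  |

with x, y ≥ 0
The point (2, 0) satisfies every constraint, so the LP is feasible; the constraints give x ≤ 13 and y ≤ 8, which with x, y ≥ 0 keep the feasible region inside a bounded box. A feasible, bounded LP attains a finite optimum at a vertex.

Evaluating z = -7x + y at each vertex:
  (0, 0): z = 0
  (2, 0): z = -14
  (0, 4): z = 4

Bounded optimum: z* = -14 at (2, 0).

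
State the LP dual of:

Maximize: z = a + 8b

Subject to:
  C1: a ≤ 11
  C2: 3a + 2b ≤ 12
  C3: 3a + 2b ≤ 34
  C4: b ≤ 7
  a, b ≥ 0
Minimize: z = 11y1 + 12y2 + 34y3 + 7y4

Subject to:
  C1: -y1 - 3y2 - 3y3 ≤ -1
  C2: -2y2 - 2y3 - y4 ≤ -8
  y1, y2, y3, y4 ≥ 0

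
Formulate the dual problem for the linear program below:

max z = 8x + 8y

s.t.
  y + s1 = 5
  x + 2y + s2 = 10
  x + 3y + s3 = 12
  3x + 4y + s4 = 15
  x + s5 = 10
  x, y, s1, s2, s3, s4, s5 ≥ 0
Minimize: z = 5y1 + 10y2 + 12y3 + 15y4 + 10y5

Subject to:
  C1: -y2 - y3 - 3y4 - y5 ≤ -8
  C2: -y1 - 2y2 - 3y3 - 4y4 ≤ -8
  y1, y2, y3, y4, y5 ≥ 0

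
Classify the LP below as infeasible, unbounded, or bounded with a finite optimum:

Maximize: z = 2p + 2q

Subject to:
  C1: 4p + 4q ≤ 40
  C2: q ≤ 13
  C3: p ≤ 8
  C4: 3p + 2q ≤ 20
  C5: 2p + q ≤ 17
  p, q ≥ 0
The point (0, 10) satisfies every constraint, so the LP is feasible; the constraints give p ≤ 8 and q ≤ 13, which with p, q ≥ 0 keep the feasible region inside a bounded box. A feasible, bounded LP attains a finite optimum at a vertex.

The LP has an optimal solution: (0, 10) with z = 20.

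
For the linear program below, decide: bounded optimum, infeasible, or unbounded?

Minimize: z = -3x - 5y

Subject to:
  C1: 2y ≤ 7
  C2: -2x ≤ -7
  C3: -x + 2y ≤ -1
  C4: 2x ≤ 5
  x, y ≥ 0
C4 requires 2x ≤ 5, while C2 (-2x ≤ -7) is equivalent to 2x ≥ 7. Together they would need 7 ≤ 2x ≤ 5, which is impossible since 7 > 5. No point satisfies all constraints.

Infeasible — the constraint set is empty.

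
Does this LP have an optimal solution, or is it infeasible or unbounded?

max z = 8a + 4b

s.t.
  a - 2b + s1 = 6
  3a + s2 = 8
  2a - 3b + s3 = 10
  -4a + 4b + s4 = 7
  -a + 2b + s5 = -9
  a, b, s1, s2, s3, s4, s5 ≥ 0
The row a - 2b + s1 = 6 with s1 ≥ 0 requires a - 2b ≤ 6, while the row -a + 2b + s5 = -9 with s5 ≥ 0 is equivalent to a - 2b ≥ 9. Together they would need 9 ≤ a - 2b ≤ 6, which is impossible since 9 > 6. No point satisfies all constraints.

The feasible region is empty; the LP is infeasible.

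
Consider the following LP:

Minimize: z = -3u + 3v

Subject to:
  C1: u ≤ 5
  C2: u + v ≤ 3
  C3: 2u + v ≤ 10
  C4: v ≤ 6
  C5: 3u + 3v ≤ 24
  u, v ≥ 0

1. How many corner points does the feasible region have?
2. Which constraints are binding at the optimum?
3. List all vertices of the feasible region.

1. 3
2. C2, v ≥ 0
3. (0, 0), (3, 0), (0, 3)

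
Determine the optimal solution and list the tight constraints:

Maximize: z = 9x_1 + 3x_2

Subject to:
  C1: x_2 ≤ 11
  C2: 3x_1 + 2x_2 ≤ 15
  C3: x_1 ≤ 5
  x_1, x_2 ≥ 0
Optimal: x_1 = 5, x_2 = 0
Slack at optimum:
  C1: slack = 11
  C2: slack = 0 (binding)
  C3: slack = 0 (binding)
  x_1 ≥ 0: x_1 = 5
  x_2 ≥ 0: x_2 = 0 (binding)
Binding constraints: C2, C3, x_2 ≥ 0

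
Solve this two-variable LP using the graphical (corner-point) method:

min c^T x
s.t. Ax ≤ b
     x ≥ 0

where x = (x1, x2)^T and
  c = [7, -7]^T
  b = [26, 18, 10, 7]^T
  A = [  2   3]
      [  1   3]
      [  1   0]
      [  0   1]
Each vertex is the intersection of two constraint boundaries that also satisfies all remaining constraints:
  x1 = 0 and x2 = 0 → (0, 0)
  x1 = 10 and x2 = 0 → (10, 0)
  2x1 + 3x2 = 26 and x1 = 10 → (10, 2)
  2x1 + 3x2 = 26 and x1 + 3x2 = 18 → (8, 3.333)
  x1 + 3x2 = 18 and x1 = 0 → (0, 6)

Evaluating z = 7x1 - 7x2 at each vertex:
  (0, 0): z = 0
  (10, 0): z = 70
  (10, 2): z = 56
  (8, 3.333): z = 32.67
  (0, 6): z = -42

The minimum is at (0, 6) with z = -42.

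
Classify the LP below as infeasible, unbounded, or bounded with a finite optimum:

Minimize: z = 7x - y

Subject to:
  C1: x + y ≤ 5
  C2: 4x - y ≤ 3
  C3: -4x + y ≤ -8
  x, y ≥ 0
C2 requires 4x - y ≤ 3, while C3 (-4x + y ≤ -8) is equivalent to 4x - y ≥ 8. Together they would need 8 ≤ 4x - y ≤ 3, which is impossible since 8 > 3. No point satisfies all constraints.

Infeasible: no point satisfies all constraints simultaneously.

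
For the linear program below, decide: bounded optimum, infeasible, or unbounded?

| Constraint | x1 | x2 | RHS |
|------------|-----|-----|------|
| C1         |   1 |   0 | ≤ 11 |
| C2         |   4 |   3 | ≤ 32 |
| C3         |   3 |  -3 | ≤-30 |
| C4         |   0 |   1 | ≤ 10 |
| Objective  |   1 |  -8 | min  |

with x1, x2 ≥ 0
The point (0, 10) satisfies every constraint, so the LP is feasible; the constraints give x1 ≤ 11 and x2 ≤ 10, which with x1, x2 ≥ 0 keep the feasible region inside a bounded box. A feasible, bounded LP attains a finite optimum at a vertex.

Evaluating z = x1 - 8x2 at each vertex:
  (0, 10): z = -80

Feasible with finite optimum z* = -80 at (0, 10).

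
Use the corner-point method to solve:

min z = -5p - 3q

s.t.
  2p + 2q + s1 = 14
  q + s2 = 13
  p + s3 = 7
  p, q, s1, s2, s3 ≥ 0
p = 7, q = 0, z = -35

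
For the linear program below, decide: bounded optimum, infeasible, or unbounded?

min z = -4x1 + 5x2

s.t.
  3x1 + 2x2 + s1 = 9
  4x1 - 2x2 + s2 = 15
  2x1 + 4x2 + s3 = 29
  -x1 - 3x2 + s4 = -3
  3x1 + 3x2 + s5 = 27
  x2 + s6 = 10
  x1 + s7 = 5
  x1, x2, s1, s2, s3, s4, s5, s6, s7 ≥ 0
The point (3, 0) satisfies every constraint, so the LP is feasible; the constraints give x1 ≤ 5 and x2 ≤ 10, which with x1, x2 ≥ 0 keep the feasible region inside a bounded box. A feasible, bounded LP attains a finite optimum at a vertex.

Evaluating z = -4x1 + 5x2 at each vertex:
  (0, 1): z = 5
  (3, 0): z = -12
  (0, 4.5): z = 22.5

The LP has an optimal solution: (3, 0) with z = -12.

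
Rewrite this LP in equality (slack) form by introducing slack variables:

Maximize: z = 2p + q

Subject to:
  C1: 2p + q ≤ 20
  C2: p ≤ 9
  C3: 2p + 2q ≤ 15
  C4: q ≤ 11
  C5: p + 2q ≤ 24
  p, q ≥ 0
max z = 2p + q

s.t.
  2p + q + s1 = 20
  p + s2 = 9
  2p + 2q + s3 = 15
  q + s4 = 11
  p + 2q + s5 = 24
  p, q, s1, s2, s3, s4, s5 ≥ 0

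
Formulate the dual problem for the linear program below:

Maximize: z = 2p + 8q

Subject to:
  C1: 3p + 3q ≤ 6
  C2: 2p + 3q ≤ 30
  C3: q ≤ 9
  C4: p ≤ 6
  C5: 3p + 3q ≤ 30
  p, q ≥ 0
Minimize: z = 6y1 + 30y2 + 9y3 + 6y4 + 30y5

Subject to:
  C1: -3y1 - 2y2 - y4 - 3y5 ≤ -2
  C2: -3y1 - 3y2 - y3 - 3y5 ≤ -8
  y1, y2, y3, y4, y5 ≥ 0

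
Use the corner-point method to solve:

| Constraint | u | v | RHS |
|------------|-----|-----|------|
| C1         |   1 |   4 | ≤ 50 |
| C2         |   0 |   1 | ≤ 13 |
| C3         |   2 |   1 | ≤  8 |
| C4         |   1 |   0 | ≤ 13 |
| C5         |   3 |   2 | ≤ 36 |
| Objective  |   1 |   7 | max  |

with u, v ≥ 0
u = 0, v = 8, z = 56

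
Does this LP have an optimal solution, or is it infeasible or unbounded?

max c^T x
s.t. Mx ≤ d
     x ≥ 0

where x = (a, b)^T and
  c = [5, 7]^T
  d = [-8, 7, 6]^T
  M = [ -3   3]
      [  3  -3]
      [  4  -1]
One constraint requires 3a - 3b ≤ 7, while the constraint -3a + 3b ≤ -8 is equivalent to 3a - 3b ≥ 8. Together they would need 8 ≤ 3a - 3b ≤ 7, which is impossible since 8 > 7. No point satisfies all constraints.

Infeasible — the constraint set is empty.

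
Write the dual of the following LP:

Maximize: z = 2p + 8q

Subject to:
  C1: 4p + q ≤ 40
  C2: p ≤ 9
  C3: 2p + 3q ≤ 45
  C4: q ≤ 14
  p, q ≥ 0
Minimize: z = 40y1 + 9y2 + 45y3 + 14y4

Subject to:
  C1: -4y1 - y2 - 2y3 ≤ -2
  C2: -y1 - 3y3 - y4 ≤ -8
  y1, y2, y3, y4 ≥ 0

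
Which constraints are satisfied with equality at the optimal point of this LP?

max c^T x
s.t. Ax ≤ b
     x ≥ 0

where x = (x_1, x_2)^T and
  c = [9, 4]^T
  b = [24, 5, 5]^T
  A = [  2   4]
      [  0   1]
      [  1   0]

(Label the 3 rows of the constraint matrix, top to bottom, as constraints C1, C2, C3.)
Optimal: x_1 = 5, x_2 = 3.5
Slack at optimum:
  C1: slack = 0 (binding)
  C2: slack = 1.5
  C3: slack = 0 (binding)
  x_1 ≥ 0: x_1 = 5
  x_2 ≥ 0: x_2 = 3.5
Binding constraints: C1, C3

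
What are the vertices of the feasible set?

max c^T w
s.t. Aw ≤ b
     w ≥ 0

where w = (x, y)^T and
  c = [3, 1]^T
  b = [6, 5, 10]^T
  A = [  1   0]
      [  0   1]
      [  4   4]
Each vertex is the intersection of two constraint boundaries that also satisfies all remaining constraints:
  x = 0 and y = 0 → (0, 0)
  4x + 4y = 10 and y = 0 → (2.5, 0)
  4x + 4y = 10 and x = 0 → (0, 2.5)

Vertices: (0, 0), (2.5, 0), (0, 2.5)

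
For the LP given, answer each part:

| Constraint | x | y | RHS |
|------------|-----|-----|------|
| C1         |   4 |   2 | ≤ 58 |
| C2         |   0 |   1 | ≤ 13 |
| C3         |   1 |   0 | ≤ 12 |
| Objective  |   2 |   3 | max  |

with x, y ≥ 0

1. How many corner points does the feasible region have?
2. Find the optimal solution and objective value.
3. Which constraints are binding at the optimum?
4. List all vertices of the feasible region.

1. 5
2. x = 8, y = 13, z = 55
3. C1, C2
4. (0, 0), (12, 0), (12, 5), (8, 13), (0, 13)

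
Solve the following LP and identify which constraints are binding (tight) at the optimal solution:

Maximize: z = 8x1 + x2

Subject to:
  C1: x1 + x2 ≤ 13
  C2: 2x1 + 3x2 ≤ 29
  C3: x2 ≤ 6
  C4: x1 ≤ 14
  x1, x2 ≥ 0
Optimal: x1 = 13, x2 = 0
Slack at optimum:
  C1: slack = 0 (binding)
  C2: slack = 3
  C3: slack = 6
  C4: slack = 1
  x1 ≥ 0: x1 = 13
  x2 ≥ 0: x2 = 0 (binding)
Binding constraints: C1, x2 ≥ 0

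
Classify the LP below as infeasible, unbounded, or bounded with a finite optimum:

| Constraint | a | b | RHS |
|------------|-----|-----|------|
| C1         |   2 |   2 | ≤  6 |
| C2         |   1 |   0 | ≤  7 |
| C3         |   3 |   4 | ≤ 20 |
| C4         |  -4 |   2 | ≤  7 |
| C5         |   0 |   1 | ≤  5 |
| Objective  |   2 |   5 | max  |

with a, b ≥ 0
The point (0, 3) satisfies every constraint, so the LP is feasible; the constraints give a ≤ 7 and b ≤ 5, which with a, b ≥ 0 keep the feasible region inside a bounded box. A feasible, bounded LP attains a finite optimum at a vertex.

Evaluating z = 2a + 5b at each vertex:
  (0, 0): z = 0
  (3, 0): z = 6
  (0, 3): z = 15

The LP has an optimal solution: (0, 3) with z = 15.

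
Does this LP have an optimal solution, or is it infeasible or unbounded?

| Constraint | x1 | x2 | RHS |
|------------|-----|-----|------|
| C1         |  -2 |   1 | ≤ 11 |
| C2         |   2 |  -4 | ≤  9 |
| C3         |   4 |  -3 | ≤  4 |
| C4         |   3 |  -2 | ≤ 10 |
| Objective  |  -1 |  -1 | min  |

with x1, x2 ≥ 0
Feasible point: (0, 0) satisfies every constraint, so the LP is feasible.
Direction d = (1, 2): for each constraint row a, a·d ≤ 0 —
  (-2)(1) + (1)(2) = 0 ≤ 0
  (2)(1) + (-4)(2) = -6 ≤ 0
  (4)(1) + (-3)(2) = -2 ≤ 0
  (3)(1) + (-2)(2) = -1 ≤ 0
and d ≥ 0, so (0, 0) + t·d stays feasible for every t ≥ 0. Along this ray z = -x1 - x2 changes by -3 per unit t, so z → −∞.

Unbounded: there is a feasible ray along which z → −∞.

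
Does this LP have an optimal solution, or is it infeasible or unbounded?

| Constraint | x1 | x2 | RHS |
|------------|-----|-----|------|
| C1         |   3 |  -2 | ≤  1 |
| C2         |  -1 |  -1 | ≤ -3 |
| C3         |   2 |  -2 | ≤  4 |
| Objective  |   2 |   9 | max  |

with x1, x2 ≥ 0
Feasible point: (0, 3) satisfies every constraint, so the LP is feasible.
Direction d = (0, 1): for each constraint row a, a·d ≤ 0 —
  (3)(0) + (-2)(1) = -2 ≤ 0
  (-1)(0) + (-1)(1) = -1 ≤ 0
  (2)(0) + (-2)(1) = -2 ≤ 0
and d ≥ 0, so (0, 3) + t·d stays feasible for every t ≥ 0. Along this ray z = 2x1 + 9x2 changes by 9 per unit t, so z → +∞.

Unbounded — the objective can increase without bound over the feasible region.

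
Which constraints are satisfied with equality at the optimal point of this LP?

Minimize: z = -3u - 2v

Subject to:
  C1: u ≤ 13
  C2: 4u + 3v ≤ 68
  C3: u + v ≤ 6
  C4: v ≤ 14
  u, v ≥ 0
Optimal: u = 6, v = 0
Slack at optimum:
  C1: slack = 7
  C2: slack = 44
  C3: slack = 0 (binding)
  C4: slack = 14
  u ≥ 0: u = 6
  v ≥ 0: v = 0 (binding)
Binding constraints: C3, v ≥ 0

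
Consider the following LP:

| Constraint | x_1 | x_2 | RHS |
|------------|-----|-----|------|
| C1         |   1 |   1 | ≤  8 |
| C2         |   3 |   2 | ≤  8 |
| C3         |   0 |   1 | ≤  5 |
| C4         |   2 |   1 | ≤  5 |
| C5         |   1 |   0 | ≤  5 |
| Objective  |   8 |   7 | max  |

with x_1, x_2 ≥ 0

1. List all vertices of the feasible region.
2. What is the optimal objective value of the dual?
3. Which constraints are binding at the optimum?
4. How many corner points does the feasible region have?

1. (0, 0), (2.5, 0), (2, 1), (0, 4)
2. 28 (by strong duality, equal to the primal optimum)
3. C2, x_1 ≥ 0
4. 4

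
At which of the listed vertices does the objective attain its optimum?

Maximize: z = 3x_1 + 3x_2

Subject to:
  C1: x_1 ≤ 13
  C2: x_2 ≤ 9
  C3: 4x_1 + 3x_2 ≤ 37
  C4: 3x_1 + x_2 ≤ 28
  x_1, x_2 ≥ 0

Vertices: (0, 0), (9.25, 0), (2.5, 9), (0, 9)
Evaluating z = 3x_1 + 3x_2 at each vertex:
  (0, 0): z = 0
  (9.25, 0): z = 27.75
  (2.5, 9): z = 34.5
  (0, 9): z = 27

The largest value is z = 34.5, attained at (2.5, 9).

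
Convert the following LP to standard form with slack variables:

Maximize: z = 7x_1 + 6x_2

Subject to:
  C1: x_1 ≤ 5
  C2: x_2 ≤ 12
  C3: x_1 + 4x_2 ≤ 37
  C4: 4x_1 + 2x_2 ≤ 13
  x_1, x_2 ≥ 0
max z = 7x_1 + 6x_2

s.t.
  x_1 + s1 = 5
  x_2 + s2 = 12
  x_1 + 4x_2 + s3 = 37
  4x_1 + 2x_2 + s4 = 13
  x_1, x_2, s1, s2, s3, s4 ≥ 0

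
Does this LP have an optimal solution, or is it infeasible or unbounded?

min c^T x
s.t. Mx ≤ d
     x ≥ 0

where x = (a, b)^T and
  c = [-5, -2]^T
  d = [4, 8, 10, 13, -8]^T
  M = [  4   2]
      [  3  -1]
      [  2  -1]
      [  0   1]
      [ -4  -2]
One constraint requires 4a + 2b ≤ 4, while the constraint -4a - 2b ≤ -8 is equivalent to 4a + 2b ≥ 8. Together they would need 8 ≤ 4a + 2b ≤ 4, which is impossible since 8 > 4. No point satisfies all constraints.

Infeasible: no point satisfies all constraints simultaneously.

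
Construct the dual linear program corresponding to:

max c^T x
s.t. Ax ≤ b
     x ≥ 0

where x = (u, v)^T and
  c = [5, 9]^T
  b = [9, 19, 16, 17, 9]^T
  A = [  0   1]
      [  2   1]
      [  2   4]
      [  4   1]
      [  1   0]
Minimize: z = 9y1 + 19y2 + 16y3 + 17y4 + 9y5

Subject to:
  C1: -2y2 - 2y3 - 4y4 - y5 ≤ -5
  C2: -y1 - y2 - 4y3 - y4 ≤ -9
  y1, y2, y3, y4, y5 ≥ 0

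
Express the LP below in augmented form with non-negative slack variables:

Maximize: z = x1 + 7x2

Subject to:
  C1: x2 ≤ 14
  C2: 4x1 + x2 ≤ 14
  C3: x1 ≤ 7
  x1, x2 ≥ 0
max z = x1 + 7x2

s.t.
  x2 + s1 = 14
  4x1 + x2 + s2 = 14
  x1 + s3 = 7
  x1, x2, s1, s2, s3 ≥ 0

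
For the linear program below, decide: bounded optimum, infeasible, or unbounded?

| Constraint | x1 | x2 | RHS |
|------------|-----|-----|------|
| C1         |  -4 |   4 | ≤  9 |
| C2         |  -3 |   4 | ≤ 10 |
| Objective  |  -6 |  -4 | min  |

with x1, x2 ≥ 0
Feasible point: (0, 0) satisfies every constraint, so the LP is feasible.
Direction d = (1, 0): for each constraint row a, a·d ≤ 0 —
  (-4)(1) + (4)(0) = -4 ≤ 0
  (-3)(1) + (4)(0) = -3 ≤ 0
and d ≥ 0, so (0, 0) + t·d stays feasible for every t ≥ 0. Along this ray z = -6x1 - 4x2 changes by -6 per unit t, so z → −∞.

Unbounded: there is a feasible ray along which z → −∞.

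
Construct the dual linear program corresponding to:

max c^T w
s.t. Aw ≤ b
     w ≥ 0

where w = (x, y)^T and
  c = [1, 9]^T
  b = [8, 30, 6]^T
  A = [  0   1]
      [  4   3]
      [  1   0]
Minimize: z = 8y1 + 30y2 + 6y3

Subject to:
  C1: -4y2 - y3 ≤ -1
  C2: -y1 - 3y2 ≤ -9
  y1, y2, y3 ≥ 0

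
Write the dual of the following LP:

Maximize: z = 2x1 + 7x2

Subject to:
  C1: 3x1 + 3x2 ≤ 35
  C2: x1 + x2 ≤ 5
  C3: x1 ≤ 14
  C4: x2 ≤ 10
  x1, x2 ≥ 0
Minimize: z = 35y1 + 5y2 + 14y3 + 10y4

Subject to:
  C1: -3y1 - y2 - y3 ≤ -2
  C2: -3y1 - y2 - y4 ≤ -7
  y1, y2, y3, y4 ≥ 0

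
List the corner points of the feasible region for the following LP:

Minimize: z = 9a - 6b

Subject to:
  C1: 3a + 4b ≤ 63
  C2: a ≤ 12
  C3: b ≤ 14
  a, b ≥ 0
Each vertex is the intersection of two constraint boundaries that also satisfies all remaining constraints:
  a = 0 and b = 0 → (0, 0)
  a = 12 and b = 0 → (12, 0)
  3a + 4b = 63 and a = 12 → (12, 6.75)
  3a + 4b = 63 and b = 14 → (2.333, 14)
  b = 14 and a = 0 → (0, 14)

Vertices: (0, 0), (12, 0), (12, 6.75), (2.333, 14), (0, 14)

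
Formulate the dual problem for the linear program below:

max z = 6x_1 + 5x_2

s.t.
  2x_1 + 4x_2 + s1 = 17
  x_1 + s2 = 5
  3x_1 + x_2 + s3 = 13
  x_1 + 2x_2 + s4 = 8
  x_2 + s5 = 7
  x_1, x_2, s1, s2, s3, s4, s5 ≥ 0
Minimize: z = 17y1 + 5y2 + 13y3 + 8y4 + 7y5

Subject to:
  C1: -2y1 - y2 - 3y3 - y4 ≤ -6
  C2: -4y1 - y3 - 2y4 - y5 ≤ -5
  y1, y2, y3, y4, y5 ≥ 0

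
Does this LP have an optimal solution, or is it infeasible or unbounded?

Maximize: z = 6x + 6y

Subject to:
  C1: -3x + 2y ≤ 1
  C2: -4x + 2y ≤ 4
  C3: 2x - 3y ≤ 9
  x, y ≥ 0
Feasible point: (0, 0) satisfies every constraint, so the LP is feasible.
Direction d = (1, 1): for each constraint row a, a·d ≤ 0 —
  (-3)(1) + (2)(1) = -1 ≤ 0
  (-4)(1) + (2)(1) = -2 ≤ 0
  (2)(1) + (-3)(1) = -1 ≤ 0
and d ≥ 0, so (0, 0) + t·d stays feasible for every t ≥ 0. Along this ray z = 6x + 6y changes by 12 per unit t, so z → +∞.

Unbounded: there is a feasible ray along which z → +∞.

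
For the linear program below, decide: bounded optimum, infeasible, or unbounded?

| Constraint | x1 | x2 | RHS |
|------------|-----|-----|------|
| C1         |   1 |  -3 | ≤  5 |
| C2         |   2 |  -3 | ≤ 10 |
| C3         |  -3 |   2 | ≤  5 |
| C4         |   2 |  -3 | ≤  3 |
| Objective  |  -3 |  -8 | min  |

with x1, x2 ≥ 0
Feasible point: (0, 0) satisfies every constraint, so the LP is feasible.
Direction d = (1, 1): for each constraint row a, a·d ≤ 0 —
  (1)(1) + (-3)(1) = -2 ≤ 0
  (2)(1) + (-3)(1) = -1 ≤ 0
  (-3)(1) + (2)(1) = -1 ≤ 0
  (2)(1) + (-3)(1) = -1 ≤ 0
and d ≥ 0, so (0, 0) + t·d stays feasible for every t ≥ 0. Along this ray z = -3x1 - 8x2 changes by -11 per unit t, so z → −∞.

Unbounded: there is a feasible ray along which z → −∞.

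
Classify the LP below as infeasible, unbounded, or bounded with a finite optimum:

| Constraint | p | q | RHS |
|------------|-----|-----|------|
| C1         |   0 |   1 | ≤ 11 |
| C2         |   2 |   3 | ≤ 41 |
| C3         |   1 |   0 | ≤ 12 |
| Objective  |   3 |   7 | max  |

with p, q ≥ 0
The point (4, 11) satisfies every constraint, so the LP is feasible; the constraints give p ≤ 12 and q ≤ 11, which with p, q ≥ 0 keep the feasible region inside a bounded box. A feasible, bounded LP attains a finite optimum at a vertex.

Feasible with finite optimum z* = 89 at (4, 11).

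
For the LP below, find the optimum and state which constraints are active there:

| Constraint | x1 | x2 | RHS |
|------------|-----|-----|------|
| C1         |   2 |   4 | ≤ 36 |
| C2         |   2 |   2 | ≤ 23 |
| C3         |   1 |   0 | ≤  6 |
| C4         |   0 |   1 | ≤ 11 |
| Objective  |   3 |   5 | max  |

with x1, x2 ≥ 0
Optimal: x1 = 5, x2 = 6.5
Binding: C1, C2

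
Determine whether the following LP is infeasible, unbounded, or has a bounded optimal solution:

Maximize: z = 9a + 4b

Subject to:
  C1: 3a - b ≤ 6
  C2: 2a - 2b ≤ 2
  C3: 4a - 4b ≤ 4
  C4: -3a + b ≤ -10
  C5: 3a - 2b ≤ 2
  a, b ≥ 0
C1 requires 3a - b ≤ 6, while C4 (-3a + b ≤ -10) is equivalent to 3a - b ≥ 10. Together they would need 10 ≤ 3a - b ≤ 6, which is impossible since 10 > 6. No point satisfies all constraints.

The feasible region is empty; the LP is infeasible.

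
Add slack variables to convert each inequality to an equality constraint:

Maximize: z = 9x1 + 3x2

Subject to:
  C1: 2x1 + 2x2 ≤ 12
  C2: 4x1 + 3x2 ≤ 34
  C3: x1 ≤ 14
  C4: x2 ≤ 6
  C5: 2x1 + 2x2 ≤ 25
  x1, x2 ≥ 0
max z = 9x1 + 3x2

s.t.
  2x1 + 2x2 + s1 = 12
  4x1 + 3x2 + s2 = 34
  x1 + s3 = 14
  x2 + s4 = 6
  2x1 + 2x2 + s5 = 25
  x1, x2, s1, s2, s3, s4, s5 ≥ 0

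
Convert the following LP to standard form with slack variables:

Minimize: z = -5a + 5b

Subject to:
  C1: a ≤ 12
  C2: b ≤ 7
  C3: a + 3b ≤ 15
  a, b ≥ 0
min z = -5a + 5b

s.t.
  a + s1 = 12
  b + s2 = 7
  a + 3b + s3 = 15
  a, b, s1, s2, s3 ≥ 0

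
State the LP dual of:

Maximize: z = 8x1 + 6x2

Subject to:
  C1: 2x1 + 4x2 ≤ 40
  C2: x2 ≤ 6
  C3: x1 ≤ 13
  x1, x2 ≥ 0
Minimize: z = 40y1 + 6y2 + 13y3

Subject to:
  C1: -2y1 - y3 ≤ -8
  C2: -4y1 - y2 ≤ -6
  y1, y2, y3 ≥ 0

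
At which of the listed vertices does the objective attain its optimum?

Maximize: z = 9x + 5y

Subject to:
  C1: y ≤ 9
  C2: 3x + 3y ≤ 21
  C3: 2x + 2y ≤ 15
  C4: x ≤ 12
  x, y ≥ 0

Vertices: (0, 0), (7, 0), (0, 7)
(7, 0) with z = 63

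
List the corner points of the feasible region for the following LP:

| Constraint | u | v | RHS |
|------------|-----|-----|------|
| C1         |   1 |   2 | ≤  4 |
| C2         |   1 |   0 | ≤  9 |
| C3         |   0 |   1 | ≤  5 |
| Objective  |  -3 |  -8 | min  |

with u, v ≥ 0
Each vertex is the intersection of two constraint boundaries that also satisfies all remaining constraints:
  u = 0 and v = 0 → (0, 0)
  u + 2v = 4 and v = 0 → (4, 0)
  u + 2v = 4 and u = 0 → (0, 2)

Vertices: (0, 0), (4, 0), (0, 2)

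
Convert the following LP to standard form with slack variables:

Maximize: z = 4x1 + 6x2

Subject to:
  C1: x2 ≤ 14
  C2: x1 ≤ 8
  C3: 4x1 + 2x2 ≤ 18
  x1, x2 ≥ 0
max z = 4x1 + 6x2

s.t.
  x2 + s1 = 14
  x1 + s2 = 8
  4x1 + 2x2 + s3 = 18
  x1, x2, s1, s2, s3 ≥ 0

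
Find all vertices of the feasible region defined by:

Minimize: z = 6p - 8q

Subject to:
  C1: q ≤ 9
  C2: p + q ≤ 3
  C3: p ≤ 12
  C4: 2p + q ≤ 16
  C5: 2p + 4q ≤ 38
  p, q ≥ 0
Each vertex is the intersection of two constraint boundaries that also satisfies all remaining constraints:
  p = 0 and q = 0 → (0, 0)
  p + q = 3 and q = 0 → (3, 0)
  p + q = 3 and p = 0 → (0, 3)

Vertices: (0, 0), (3, 0), (0, 3)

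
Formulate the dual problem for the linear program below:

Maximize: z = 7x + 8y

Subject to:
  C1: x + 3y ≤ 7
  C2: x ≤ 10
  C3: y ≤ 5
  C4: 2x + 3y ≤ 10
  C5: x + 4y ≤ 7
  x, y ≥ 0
Minimize: z = 7y1 + 10y2 + 5y3 + 10y4 + 7y5

Subject to:
  C1: -y1 - y2 - 2y4 - y5 ≤ -7
  C2: -3y1 - y3 - 3y4 - 4y5 ≤ -8
  y1, y2, y3, y4, y5 ≥ 0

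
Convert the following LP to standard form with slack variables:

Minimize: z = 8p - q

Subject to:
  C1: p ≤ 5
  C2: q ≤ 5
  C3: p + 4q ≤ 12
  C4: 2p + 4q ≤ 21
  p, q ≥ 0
min z = 8p - q

s.t.
  p + s1 = 5
  q + s2 = 5
  p + 4q + s3 = 12
  2p + 4q + s4 = 21
  p, q, s1, s2, s3, s4 ≥ 0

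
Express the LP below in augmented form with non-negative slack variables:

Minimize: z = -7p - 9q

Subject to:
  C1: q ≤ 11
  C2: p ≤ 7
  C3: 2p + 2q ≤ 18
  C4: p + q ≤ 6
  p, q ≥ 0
min z = -7p - 9q

s.t.
  q + s1 = 11
  p + s2 = 7
  2p + 2q + s3 = 18
  p + q + s4 = 6
  p, q, s1, s2, s3, s4 ≥ 0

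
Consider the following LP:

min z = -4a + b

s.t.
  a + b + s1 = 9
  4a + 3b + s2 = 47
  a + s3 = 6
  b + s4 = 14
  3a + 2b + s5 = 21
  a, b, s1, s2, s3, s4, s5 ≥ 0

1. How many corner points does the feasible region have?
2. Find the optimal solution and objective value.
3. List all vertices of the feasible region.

1. 5
2. a = 6, b = 0, z = -24
3. (0, 0), (6, 0), (6, 1.5), (3, 6), (0, 9)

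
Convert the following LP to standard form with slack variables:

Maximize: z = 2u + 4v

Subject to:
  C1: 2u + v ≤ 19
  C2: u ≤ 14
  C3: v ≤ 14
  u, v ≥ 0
max z = 2u + 4v

s.t.
  2u + v + s1 = 19
  u + s2 = 14
  v + s3 = 14
  u, v, s1, s2, s3 ≥ 0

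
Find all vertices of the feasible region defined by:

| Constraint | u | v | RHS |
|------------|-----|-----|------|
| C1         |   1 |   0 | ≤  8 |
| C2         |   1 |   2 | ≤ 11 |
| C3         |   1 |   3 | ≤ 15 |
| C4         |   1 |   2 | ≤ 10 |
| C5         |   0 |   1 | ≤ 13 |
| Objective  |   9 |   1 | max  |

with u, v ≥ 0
Each vertex is the intersection of two constraint boundaries that also satisfies all remaining constraints:
  u = 0 and v = 0 → (0, 0)
  u = 8 and v = 0 → (8, 0)
  u = 8 and u + 2v = 10 → (8, 1)
  u + 3v = 15 and u + 2v = 10 → (0, 5)

Vertices: (0, 0), (8, 0), (8, 1), (0, 5)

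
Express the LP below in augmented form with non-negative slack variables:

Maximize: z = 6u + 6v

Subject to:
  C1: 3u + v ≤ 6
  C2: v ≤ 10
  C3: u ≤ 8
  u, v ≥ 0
max z = 6u + 6v

s.t.
  3u + v + s1 = 6
  v + s2 = 10
  u + s3 = 8
  u, v, s1, s2, s3 ≥ 0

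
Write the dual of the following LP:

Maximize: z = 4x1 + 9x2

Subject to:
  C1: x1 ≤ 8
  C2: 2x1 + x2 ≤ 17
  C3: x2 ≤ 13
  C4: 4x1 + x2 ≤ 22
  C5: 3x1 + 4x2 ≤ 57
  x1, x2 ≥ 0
Minimize: z = 8y1 + 17y2 + 13y3 + 22y4 + 57y5

Subject to:
  C1: -y1 - 2y2 - 4y4 - 3y5 ≤ -4
  C2: -y2 - y3 - y4 - 4y5 ≤ -9
  y1, y2, y3, y4, y5 ≥ 0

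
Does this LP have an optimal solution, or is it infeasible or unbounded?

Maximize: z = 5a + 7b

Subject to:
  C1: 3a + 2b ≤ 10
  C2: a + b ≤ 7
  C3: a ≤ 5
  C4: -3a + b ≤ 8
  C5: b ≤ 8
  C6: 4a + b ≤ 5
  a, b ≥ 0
The point (0, 5) satisfies every constraint, so the LP is feasible; the constraints give a ≤ 5 and b ≤ 8, which with a, b ≥ 0 keep the feasible region inside a bounded box. A feasible, bounded LP attains a finite optimum at a vertex.

Bounded optimum: z* = 35 at (0, 5).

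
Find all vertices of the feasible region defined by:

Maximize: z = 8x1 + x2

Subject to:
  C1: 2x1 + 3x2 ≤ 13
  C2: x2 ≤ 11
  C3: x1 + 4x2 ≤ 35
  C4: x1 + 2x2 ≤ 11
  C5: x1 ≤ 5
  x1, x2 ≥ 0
Each vertex is the intersection of two constraint boundaries that also satisfies all remaining constraints:
  x1 = 0 and x2 = 0 → (0, 0)
  x1 = 5 and x2 = 0 → (5, 0)
  2x1 + 3x2 = 13 and x1 = 5 → (5, 1)
  2x1 + 3x2 = 13 and x1 = 0 → (0, 4.333)

Vertices: (0, 0), (5, 0), (5, 1), (0, 4.333)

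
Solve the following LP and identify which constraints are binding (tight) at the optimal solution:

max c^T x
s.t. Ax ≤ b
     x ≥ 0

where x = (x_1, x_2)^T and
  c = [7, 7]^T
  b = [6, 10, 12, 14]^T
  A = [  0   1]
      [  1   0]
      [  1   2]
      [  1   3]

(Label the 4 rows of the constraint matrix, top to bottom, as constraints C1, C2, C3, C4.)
Optimal: x_1 = 10, x_2 = 1
Slack at optimum:
  C1: slack = 5
  C2: slack = 0 (binding)
  C3: slack = 0 (binding)
  C4: slack = 1
  x_1 ≥ 0: x_1 = 10
  x_2 ≥ 0: x_2 = 1
Binding constraints: C2, C3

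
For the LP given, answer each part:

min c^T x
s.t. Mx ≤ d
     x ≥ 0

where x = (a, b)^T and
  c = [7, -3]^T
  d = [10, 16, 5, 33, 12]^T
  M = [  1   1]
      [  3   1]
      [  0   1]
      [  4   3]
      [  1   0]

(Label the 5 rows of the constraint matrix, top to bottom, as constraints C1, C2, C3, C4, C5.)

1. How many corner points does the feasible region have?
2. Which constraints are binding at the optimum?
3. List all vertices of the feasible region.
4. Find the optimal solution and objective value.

1. 4
2. C3, a ≥ 0
3. (0, 0), (5.333, 0), (3.667, 5), (0, 5)
4. a = 0, b = 5, z = -15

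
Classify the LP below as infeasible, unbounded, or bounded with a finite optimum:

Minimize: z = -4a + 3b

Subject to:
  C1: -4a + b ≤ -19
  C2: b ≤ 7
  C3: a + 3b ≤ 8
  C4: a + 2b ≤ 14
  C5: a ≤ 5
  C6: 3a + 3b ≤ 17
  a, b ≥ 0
The point (5, 0) satisfies every constraint, so the LP is feasible; the constraints give a ≤ 5 and b ≤ 7, which with a, b ≥ 0 keep the feasible region inside a bounded box. A feasible, bounded LP attains a finite optimum at a vertex.

Feasible with finite optimum z* = -20 at (5, 0).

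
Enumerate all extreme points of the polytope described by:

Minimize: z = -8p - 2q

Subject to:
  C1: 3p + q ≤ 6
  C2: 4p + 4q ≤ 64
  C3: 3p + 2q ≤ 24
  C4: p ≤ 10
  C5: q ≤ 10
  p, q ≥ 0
Each vertex is the intersection of two constraint boundaries that also satisfies all remaining constraints:
  p = 0 and q = 0 → (0, 0)
  3p + q = 6 and q = 0 → (2, 0)
  3p + q = 6 and p = 0 → (0, 6)

Vertices: (0, 0), (2, 0), (0, 6)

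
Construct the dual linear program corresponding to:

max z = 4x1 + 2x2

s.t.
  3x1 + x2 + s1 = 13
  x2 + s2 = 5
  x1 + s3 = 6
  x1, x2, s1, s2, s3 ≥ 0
Minimize: z = 13y1 + 5y2 + 6y3

Subject to:
  C1: -3y1 - y3 ≤ -4
  C2: -y1 - y2 ≤ -2
  y1, y2, y3 ≥ 0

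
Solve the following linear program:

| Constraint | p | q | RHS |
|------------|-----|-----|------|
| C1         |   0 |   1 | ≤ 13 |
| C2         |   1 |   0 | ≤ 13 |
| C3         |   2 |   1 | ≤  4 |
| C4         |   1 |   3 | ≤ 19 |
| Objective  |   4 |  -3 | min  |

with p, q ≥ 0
p = 0, q = 4, z = -12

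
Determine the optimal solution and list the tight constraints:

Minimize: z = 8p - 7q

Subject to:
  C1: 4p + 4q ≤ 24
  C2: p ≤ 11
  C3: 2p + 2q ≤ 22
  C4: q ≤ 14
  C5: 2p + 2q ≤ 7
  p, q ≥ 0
Optimal: p = 0, q = 3.5
Binding: C5, p ≥ 0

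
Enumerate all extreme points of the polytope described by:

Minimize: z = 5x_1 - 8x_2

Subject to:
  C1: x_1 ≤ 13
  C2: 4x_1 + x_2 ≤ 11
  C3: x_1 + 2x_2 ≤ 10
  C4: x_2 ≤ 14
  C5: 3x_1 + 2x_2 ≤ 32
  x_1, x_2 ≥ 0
Each vertex is the intersection of two constraint boundaries that also satisfies all remaining constraints:
  x_1 = 0 and x_2 = 0 → (0, 0)
  4x_1 + x_2 = 11 and x_2 = 0 → (2.75, 0)
  4x_1 + x_2 = 11 and x_1 + 2x_2 = 10 → (1.714, 4.143)
  x_1 + 2x_2 = 10 and x_1 = 0 → (0, 5)

Vertices: (0, 0), (2.75, 0), (1.714, 4.143), (0, 5)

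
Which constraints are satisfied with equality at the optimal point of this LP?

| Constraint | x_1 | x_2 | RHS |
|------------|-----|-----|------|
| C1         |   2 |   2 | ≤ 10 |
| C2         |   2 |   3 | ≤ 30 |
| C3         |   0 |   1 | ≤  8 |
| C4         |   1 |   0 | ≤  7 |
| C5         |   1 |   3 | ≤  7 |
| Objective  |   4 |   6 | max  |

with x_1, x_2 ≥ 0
Optimal: x_1 = 4, x_2 = 1
Slack at optimum:
  C1: slack = 0 (binding)
  C2: slack = 19
  C3: slack = 7
  C4: slack = 3
  C5: slack = 0 (binding)
  x_1 ≥ 0: x_1 = 4
  x_2 ≥ 0: x_2 = 1
Binding constraints: C1, C5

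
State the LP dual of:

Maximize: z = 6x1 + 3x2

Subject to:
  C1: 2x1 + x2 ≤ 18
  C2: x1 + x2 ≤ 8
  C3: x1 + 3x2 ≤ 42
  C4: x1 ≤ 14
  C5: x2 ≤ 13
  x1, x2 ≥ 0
Minimize: z = 18y1 + 8y2 + 42y3 + 14y4 + 13y5

Subject to:
  C1: -2y1 - y2 - y3 - y4 ≤ -6
  C2: -y1 - y2 - 3y3 - y5 ≤ -3
  y1, y2, y3, y4, y5 ≥ 0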